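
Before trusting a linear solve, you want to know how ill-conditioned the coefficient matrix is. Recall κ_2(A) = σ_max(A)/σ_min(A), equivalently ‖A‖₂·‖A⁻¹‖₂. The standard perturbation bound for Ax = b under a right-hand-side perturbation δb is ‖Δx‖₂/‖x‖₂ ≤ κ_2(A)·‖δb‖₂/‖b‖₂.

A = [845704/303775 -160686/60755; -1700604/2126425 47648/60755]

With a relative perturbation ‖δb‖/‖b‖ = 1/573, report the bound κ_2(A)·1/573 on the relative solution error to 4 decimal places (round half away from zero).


AᵀA = [60700162384/7234693249 -8258239440/1033527607; -8258239440/1033527607 1123612900/147646801]; tr = 137642324/8602489, det = 40000/8602489
λ_max, λ_min = (137642324/8602489 ± √18944032957880976/74002816995121)/2 = 16, 2500/8602489
so κ_2 = √(16 / (2500/8602489)) = 234.6400
bound on ‖Δx‖/‖x‖: κ·ε = 234.6400·1/573 = 0.4095

0.4095


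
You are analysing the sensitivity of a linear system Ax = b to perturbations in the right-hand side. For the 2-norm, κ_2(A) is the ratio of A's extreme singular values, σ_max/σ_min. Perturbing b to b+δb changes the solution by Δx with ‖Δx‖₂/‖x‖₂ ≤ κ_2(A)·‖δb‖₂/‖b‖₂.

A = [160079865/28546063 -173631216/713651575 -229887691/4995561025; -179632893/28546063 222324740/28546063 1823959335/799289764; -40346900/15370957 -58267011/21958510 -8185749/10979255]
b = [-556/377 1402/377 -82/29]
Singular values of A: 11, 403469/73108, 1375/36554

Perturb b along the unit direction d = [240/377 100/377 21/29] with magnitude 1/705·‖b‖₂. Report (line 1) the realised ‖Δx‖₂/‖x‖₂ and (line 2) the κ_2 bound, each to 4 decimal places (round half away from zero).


0.0035
0.4148

σ_max = 11, σ_min = 1375/36554
condition number: 11 ÷ (1375/36554) = 292.4320
κ_2(A)·‖δb‖/‖b‖ = 0.4148
solve Ax = b  →  x = [-0.0134 15.3801 -50.8990]
2-norm of b is 4.8990; of x, 53.1719
with δb = [0.0044 0.0018 0.0050], A·Δx = δb → ‖Δx‖ = 0.1847
realised ‖Δx‖/‖x‖ = 0.0035
realised/bound (from unrounded values) ≈ 0.0084


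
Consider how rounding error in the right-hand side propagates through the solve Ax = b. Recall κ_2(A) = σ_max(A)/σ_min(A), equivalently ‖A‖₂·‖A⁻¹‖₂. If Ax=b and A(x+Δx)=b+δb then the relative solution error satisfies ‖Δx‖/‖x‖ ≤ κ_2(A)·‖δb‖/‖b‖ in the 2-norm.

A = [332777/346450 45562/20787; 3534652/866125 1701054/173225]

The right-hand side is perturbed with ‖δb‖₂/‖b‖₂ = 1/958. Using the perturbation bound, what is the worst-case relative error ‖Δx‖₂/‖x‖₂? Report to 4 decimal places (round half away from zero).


M = AᵀA = [31376307161/1785062500 11294185529/267759375; 11294185529/267759375 16263948424/160655625]. tr(M)=11294565721/95062500, det(M)=141158161/594140625
solving λ² − 11294565721/95062500·λ + 141158161/594140625 = 0 gives λ = 11881/100, 47524/23765625
κ_2(A) = √(λ_max/λ_min) = √((11881/100) / (47524/23765625)) = 243.7500
bound on ‖Δx‖/‖x‖: κ·ε = 243.7500·1/958 = 0.2544

0.2544


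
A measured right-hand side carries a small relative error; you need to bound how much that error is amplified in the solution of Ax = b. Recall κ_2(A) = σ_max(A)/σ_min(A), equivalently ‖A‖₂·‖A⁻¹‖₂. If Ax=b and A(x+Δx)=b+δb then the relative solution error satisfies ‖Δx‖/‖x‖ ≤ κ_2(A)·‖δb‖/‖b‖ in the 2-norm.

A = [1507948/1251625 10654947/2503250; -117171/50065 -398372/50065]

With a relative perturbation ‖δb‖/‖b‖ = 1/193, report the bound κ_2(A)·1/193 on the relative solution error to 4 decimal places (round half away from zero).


1.2207

form AᵀA = [37559028361/5420640625 128744226702/5420640625; 128744226702/5420640625 1765669624681/21682562500] with trace 3065449181/34692100 and determinant 4879681/34692100
solving λ² − 3065449181/34692100·λ + 4879681/34692100 = 0 gives λ = 2209/25, 2209/1387684
κ_2(A) = √(λ_max/λ_min) = √((2209/25) / (2209/1387684)) = 235.6000
bound on ‖Δx‖/‖x‖: κ·ε = 235.6000·1/193 = 1.2207


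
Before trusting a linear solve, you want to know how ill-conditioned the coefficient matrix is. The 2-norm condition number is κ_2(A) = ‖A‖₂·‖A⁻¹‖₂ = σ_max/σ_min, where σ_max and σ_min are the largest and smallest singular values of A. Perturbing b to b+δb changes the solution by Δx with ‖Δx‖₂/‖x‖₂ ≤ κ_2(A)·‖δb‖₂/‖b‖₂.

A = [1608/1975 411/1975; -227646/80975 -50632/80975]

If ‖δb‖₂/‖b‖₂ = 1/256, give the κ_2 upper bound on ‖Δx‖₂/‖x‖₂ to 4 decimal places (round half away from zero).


AᵀA = [89870724/10491121 20219400/10491121; 20219400/10491121 4556089/10491121]; tr = 56173/6241, det = 36/6241
λ_max, λ_min = (56173/6241 ± √3154507225/38950081)/2 = 9, 4/6241
κ = σ_max/σ_min = 3/(2/79) = 118.5000
worst-case relative error ≤ 118.5000 × 1/256 = 0.4629

0.4629


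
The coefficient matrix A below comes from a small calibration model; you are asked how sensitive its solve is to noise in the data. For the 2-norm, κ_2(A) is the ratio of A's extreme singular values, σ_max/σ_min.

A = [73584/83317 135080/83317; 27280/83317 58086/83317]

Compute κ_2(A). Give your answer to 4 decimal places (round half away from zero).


M = AᵀA = [36442624/41075281 68191200/41075281; 68191200/41075281 127932484/41075281]. tr(M)=568772/142129, det(M)=1024/142129
λ_max, λ_min = (568772/142129 ± √322919427600/20200652641)/2 = 4, 256/142129
κ = σ_max/σ_min = 2/(16/377) = 47.1250

47.1250


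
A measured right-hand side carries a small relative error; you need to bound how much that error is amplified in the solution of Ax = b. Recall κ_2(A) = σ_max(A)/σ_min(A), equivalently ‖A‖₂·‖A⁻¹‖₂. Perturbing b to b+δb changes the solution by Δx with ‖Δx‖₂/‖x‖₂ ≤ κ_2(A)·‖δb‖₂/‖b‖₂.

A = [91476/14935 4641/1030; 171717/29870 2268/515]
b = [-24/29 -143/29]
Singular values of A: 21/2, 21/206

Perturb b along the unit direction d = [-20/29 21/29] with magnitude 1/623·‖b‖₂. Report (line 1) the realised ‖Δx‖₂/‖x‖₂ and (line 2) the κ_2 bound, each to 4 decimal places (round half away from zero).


0.0027
0.1653

from the listed singular values, σ₁ = 21/2, σ_n = 21/206
condition number: (21/2) ÷ (21/206) = 103.0000
worst-case relative error ≤ 103.0000 × 1/623 = 0.1653
solve Ax = b  →  x = [17.3524 -23.7714]
‖b‖ = 5.0000, ‖x‖ = 29.4310
Δx = A⁻¹·δb where δb = 1/623·5.0000·d; ‖Δx‖ = 0.0787
dividing the unrounded norms, ‖Δx‖/‖x‖ = 0.0027
so the bound overstates the realised error by a factor of ≈ 61.8052 (computed from the unrounded values)


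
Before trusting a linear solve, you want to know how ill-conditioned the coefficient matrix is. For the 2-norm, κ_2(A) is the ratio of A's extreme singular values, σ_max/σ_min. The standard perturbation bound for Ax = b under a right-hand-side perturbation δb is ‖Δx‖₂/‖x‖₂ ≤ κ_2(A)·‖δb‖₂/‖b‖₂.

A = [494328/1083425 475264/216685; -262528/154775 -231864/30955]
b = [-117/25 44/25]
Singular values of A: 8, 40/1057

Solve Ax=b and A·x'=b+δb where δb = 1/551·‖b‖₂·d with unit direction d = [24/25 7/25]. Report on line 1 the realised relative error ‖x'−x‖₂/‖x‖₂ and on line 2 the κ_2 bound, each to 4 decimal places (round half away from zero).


0.0023
0.3837

largest singular value 8, smallest 40/1057
condition number: 8 ÷ (40/1057) = 211.4000
perturbation bound = 211.4000·1/551 = 0.3837
solve Ax = b  →  x = [103.0396 -23.5683]
2-norm of b is 5.0000; of x, 105.7007
δb = ε·‖b‖·d = [0.0087 0.0025]; solving A·Δx = δb gives ‖Δx‖ = 0.2398
realised ‖Δx‖/‖x‖ = 0.0023
realised/bound (from unrounded values) ≈ 0.0059


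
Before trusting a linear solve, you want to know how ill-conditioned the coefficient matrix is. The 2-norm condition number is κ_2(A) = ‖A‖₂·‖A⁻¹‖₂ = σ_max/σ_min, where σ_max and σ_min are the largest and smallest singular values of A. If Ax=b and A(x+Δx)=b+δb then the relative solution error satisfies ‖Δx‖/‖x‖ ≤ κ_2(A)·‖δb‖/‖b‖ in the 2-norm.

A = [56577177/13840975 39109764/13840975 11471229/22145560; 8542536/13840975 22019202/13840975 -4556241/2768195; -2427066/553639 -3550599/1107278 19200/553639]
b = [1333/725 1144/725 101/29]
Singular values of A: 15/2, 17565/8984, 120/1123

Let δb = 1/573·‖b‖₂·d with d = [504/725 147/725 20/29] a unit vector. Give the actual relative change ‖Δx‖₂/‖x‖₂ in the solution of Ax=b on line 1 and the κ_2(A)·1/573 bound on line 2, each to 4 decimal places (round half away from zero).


largest singular value 15/2, smallest 120/1123
κ = σ_max/σ_min = (15/2)/(120/1123) = 70.1875
bound on ‖Δx‖/‖x‖: κ·ε = 70.1875·1/573 = 0.1225
solve Ax = b  →  x = [-20.0687 26.5361 17.1644]
‖b‖ = 4.2426, ‖x‖ = 37.4371
with δb = [0.0051 0.0015 0.0051], A·Δx = δb → ‖Δx‖ = 0.0693
realised ‖Δx‖/‖x‖ = 0.0019
tightness: 0.0019 against a bound of 0.1225 (unrounded ratio ≈ 0.0151)

0.0019
0.1225


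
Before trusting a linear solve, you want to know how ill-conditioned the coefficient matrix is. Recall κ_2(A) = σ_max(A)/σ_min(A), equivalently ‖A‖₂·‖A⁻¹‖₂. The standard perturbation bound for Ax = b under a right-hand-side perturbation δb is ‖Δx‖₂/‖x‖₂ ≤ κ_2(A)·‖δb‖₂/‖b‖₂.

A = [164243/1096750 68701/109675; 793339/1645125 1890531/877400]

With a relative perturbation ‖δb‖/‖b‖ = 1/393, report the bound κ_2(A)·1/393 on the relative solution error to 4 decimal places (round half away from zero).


0.6534

M = AᵀA = [4416526309/17321192100 872125799/769830760; 872125799/769830760 6201882265/1231729216]. tr(M)=872152249/164865600, det(M)=279841/659462400
eigenvalues of AᵀA: λ = (tr ± √(tr²−4·det))/2 = 529/100, 529/6594624
κ_2(A) = √(λ_max/λ_min) = √((529/100) / (529/6594624)) = 256.8000
bound on ‖Δx‖/‖x‖: κ·ε = 256.8000·1/393 = 0.6534


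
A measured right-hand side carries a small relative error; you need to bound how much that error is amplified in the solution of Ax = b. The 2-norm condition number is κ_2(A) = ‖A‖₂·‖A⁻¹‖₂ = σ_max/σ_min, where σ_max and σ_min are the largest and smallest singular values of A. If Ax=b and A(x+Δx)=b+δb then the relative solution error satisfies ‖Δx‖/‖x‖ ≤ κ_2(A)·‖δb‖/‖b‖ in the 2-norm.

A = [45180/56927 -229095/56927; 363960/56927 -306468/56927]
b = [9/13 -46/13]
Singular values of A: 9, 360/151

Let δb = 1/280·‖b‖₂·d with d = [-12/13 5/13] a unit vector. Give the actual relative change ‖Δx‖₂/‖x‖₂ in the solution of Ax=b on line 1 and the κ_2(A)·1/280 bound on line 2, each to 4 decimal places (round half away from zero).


σ_max = 9, σ_min = 360/151
κ_2(A) = 9 / (360/151) = 3.7750
bound on ‖Δx‖/‖x‖: κ·ε = 3.7750·1/280 = 0.0135
solve Ax = b  →  x = [-0.8374 -0.3372]
2-norm of b is 3.6056; of x, 0.9027
Δx = A⁻¹·δb where δb = 1/280·3.6056·d; ‖Δx‖ = 0.0054
realised ‖Δx‖/‖x‖ = 0.0060
realised/bound (from unrounded values) ≈ 0.4438

0.0060
0.0135


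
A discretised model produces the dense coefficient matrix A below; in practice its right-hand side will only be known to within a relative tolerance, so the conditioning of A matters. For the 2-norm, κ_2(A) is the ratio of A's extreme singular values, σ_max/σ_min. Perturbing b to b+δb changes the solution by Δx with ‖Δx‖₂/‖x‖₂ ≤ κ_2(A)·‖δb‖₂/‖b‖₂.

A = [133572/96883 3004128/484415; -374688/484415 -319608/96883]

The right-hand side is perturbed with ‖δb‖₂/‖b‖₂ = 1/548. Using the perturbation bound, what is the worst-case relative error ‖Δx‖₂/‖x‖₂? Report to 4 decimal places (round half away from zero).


M = AᵀA = [2029162896/811965025 360567936/32478601; 360567936/32478601 40064072256/811965025]. tr(M)=25040592/483025, det(M)=746496/12075625
solving λ² − 25040592/483025·λ + 746496/12075625 = 0 gives λ = 1296/25, 576/483025
so κ_2 = √((1296/25) / (576/483025)) = 208.5000
perturbation bound = 208.5000·1/548 = 0.3805

0.3805


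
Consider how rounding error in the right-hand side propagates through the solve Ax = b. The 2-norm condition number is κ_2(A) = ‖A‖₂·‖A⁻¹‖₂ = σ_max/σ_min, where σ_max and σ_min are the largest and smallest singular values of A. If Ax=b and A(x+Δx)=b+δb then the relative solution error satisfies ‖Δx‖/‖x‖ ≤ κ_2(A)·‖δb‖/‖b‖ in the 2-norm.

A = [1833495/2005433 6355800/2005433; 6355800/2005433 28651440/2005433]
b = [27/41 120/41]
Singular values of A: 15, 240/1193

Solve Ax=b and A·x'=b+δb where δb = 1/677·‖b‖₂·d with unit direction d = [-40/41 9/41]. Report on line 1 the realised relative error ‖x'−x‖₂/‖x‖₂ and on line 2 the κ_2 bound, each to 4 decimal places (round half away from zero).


0.1101
0.1101

σ_max = 15, σ_min = 240/1193
κ_2(A) = 15 / (240/1193) = 74.5625
κ_2(A)·‖δb‖/‖b‖ = 0.1101
solve Ax = b  →  x = [0.0439 0.1951]
‖b‖₂ = 3.0000 and ‖x‖₂ = 0.2000
re-solving with b+δb shifts x by Δx of norm 0.0220
relative error = 0.1101
tightness: 0.1101 against a bound of 0.1101; the bound is attained (ratio 1)


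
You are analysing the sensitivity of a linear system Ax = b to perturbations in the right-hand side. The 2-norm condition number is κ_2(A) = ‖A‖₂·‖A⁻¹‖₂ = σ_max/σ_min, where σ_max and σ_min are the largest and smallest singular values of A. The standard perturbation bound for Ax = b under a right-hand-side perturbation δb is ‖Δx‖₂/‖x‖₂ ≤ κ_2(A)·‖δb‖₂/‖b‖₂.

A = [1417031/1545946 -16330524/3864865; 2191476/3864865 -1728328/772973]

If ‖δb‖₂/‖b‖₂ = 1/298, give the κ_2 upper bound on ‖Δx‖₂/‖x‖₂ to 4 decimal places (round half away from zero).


AᵀA = [240171936361/206742996100 -10628386650/2067429961; -10628386650/2067429961 1181190159184/51685749025]; tr = 2953558937/122988100, det = 92236816/768675625
eigenvalues of AᵀA: λ = (tr ± √(tr²−4·det))/2 = 2401/100, 153664/30747025
σ_max=√(2401/100)=(49/10), σ_min=√(153664/30747025)=(392/5545) → κ = 69.3125
κ_2(A)·‖δb‖/‖b‖ = 0.2326

0.2326


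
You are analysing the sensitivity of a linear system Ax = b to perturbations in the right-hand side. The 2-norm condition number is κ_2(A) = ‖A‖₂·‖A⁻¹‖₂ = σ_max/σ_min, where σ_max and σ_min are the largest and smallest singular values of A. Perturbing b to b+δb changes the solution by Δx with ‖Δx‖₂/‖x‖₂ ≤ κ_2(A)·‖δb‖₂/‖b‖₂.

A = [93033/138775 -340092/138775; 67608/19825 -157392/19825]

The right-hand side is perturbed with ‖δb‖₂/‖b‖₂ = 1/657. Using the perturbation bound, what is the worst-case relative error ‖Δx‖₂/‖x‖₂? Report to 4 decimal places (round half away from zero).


form AᵀA = [372202209/30813601 -884874780/30813601; -884874780/30813601 2127203856/30813601] with trace 14789385/182329 and determinant 1679616/182329
eigenvalues of AᵀA: λ = (tr ± √(tr²−4·det))/2 = 81, 20736/182329
κ_2(A) = √(λ_max/λ_min) = √(81 / (20736/182329)) = 26.6875
perturbation bound = 26.6875·1/657 = 0.0406

0.0406


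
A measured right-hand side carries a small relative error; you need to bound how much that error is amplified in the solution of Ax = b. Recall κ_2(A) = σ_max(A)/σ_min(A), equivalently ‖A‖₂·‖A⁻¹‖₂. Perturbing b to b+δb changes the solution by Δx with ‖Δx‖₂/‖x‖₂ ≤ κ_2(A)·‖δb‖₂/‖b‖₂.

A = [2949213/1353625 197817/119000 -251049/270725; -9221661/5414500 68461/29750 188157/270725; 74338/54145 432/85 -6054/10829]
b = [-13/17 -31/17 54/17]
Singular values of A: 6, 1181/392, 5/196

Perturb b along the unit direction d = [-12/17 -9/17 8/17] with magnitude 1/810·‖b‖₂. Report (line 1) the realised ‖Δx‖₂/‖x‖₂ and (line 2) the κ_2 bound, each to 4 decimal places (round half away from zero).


0.0015
0.2904

from the listed singular values, σ₁ = 6, σ_n = 5/196
κ = σ_max/σ_min = 6/(5/196) = 235.2000
κ_2(A)·‖δb‖/‖b‖ = 0.2904
solve Ax = b  →  x = [45.6111 0.2271 108.3954]
‖b‖₂ = 3.7417 and ‖x‖₂ = 117.6009
Δx = A⁻¹·δb where δb = 1/810·3.7417·d; ‖Δx‖ = 0.1811
dividing the unrounded norms, ‖Δx‖/‖x‖ = 0.0015
tightness: 0.0015 against a bound of 0.2904 (unrounded ratio ≈ 0.0053)


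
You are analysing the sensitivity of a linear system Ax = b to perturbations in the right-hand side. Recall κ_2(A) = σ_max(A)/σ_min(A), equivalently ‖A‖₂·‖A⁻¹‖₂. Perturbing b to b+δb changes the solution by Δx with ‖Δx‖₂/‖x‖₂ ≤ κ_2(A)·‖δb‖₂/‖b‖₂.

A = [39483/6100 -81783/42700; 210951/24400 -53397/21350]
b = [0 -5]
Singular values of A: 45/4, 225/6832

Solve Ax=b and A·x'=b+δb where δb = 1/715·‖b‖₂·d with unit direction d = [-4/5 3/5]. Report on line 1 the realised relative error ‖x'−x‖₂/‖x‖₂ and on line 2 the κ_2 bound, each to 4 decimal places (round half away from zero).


0.0023
0.4778

σ_max = 45/4, σ_min = 225/6832
κ_2(A) = (45/4) / (225/6832) = 341.6000
κ_2(A)·‖δb‖/‖b‖ = 0.4778
solve Ax = b  →  x = [-25.8475 -87.3500]
‖b‖₂ = 5.0000 and ‖x‖₂ = 91.0940
δb = ε·‖b‖·d = [-0.0056 0.0042]; solving A·Δx = δb gives ‖Δx‖ = 0.2123
relative error = 0.0023
tightness: 0.0023 against a bound of 0.4778 (unrounded ratio ≈ 0.0049)


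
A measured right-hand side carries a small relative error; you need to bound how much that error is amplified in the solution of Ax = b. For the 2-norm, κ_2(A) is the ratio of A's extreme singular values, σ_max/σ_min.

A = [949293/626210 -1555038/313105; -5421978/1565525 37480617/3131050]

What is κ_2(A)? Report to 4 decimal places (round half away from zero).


192.6800

M = AᵀA = [829114270569/58008722500 -710425289952/14502180625; -710425289952/14502180625 9743260170681/58008722500]. tr(M)=8457899553/46406978, det(M)=332150625/371255824
eigenvalues of AᵀA: λ = (tr ± √(tr²−4·det))/2 = 729/4, 455625/92813956
κ_2(A) = √(λ_max/λ_min) = √((729/4) / (455625/92813956)) = 192.6800


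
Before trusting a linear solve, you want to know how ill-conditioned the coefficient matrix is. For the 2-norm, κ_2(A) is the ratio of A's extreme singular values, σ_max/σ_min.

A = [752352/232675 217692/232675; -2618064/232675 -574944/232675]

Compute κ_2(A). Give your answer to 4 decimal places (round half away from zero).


56.7500

M = AᵀA = [11872468224/86620249 2670433920/86620249; 2670433920/86620249 604720656/86620249]. tr(M)=7422480/51529, det(M)=331776/51529
solving λ² − 7422480/51529·λ + 331776/51529 = 0 gives λ = 144, 2304/51529
σ_max=√144=12, σ_min=√(2304/51529)=(48/227) → κ = 56.7500


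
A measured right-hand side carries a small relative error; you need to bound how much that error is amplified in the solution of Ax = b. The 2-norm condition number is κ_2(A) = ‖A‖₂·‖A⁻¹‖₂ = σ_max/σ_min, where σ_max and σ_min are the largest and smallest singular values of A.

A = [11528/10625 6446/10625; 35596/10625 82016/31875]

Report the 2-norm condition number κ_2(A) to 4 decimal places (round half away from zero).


25.5000

form AᵀA = [2239952/180625 5027792/541875; 5027792/541875 11360932/1625625] with trace 252164/13005 and determinant 937024/1625625
solving λ² − 252164/13005·λ + 937024/1625625 = 0 gives λ = 484/25, 1936/65025
so κ_2 = √((484/25) / (1936/65025)) = 25.5000


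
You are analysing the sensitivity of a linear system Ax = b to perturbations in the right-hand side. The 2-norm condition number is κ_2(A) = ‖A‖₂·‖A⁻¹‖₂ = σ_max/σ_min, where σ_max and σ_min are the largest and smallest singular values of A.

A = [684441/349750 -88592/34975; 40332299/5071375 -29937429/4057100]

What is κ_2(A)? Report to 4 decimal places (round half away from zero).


22.3840

AᵀA = [11041202872429/164600604100 -2095096135671/32920120820; -2095096135671/32920120820 1602975428041/26336096656]; tr = 100165513901/782880400, det = 4076184025/125260864
char-poly roots: 12769/100 and 7980625/31315216
σ_max=√(12769/100)=(113/10), σ_min=√(7980625/31315216)=(2825/5596) → κ = 22.3840


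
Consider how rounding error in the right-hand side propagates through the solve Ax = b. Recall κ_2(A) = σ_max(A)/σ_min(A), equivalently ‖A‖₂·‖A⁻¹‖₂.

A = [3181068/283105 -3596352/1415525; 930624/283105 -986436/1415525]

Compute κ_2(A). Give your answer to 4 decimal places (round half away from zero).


AᵀA = [439410186000/3205937641 -98865930240/3205937641; -98865930240/3205937641 22250885904/3205937641]; tr = 274634784/1907161, det = 518400/1907161
char-poly roots: 144 and 3600/1907161
κ_2(A) = √(λ_max/λ_min) = √(144 / (3600/1907161)) = 276.2000

276.2000


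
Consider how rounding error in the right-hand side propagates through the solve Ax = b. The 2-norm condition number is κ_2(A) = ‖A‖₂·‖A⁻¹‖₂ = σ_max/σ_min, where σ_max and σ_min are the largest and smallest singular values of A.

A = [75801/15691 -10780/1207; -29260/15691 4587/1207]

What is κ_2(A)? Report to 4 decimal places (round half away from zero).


form AᵀA = [39064729/1456849 -73180800/1456849; -73180800/1456849 137248969/1456849] with trace 610082/5041 and determinant 14641/5041
char-poly roots: 121 and 121/5041
σ_max=√121=11, σ_min=√(121/5041)=(11/71) → κ = 71.0000

71.0000


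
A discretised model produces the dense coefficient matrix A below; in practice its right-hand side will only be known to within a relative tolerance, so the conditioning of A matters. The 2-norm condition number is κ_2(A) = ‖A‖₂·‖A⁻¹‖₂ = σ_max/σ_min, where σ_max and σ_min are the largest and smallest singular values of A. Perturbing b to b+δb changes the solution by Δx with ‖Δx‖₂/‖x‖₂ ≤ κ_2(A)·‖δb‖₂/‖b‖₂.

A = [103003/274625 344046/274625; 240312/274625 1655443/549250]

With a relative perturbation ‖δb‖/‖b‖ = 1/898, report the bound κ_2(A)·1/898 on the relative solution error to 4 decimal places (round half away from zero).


AᵀA = [404493937/446265625 1386681534/446265625; 1386681534/446265625 19017527377/1785062500]; tr = 6603361/571220, det = 83521/71402500
solving λ² − 6603361/571220·λ + 83521/71402500 = 0 gives λ = 289/25, 289/2856100
κ = σ_max/σ_min = (17/5)/(17/1690) = 338.0000
bound on ‖Δx‖/‖x‖: κ·ε = 338.0000·1/898 = 0.3764

0.3764


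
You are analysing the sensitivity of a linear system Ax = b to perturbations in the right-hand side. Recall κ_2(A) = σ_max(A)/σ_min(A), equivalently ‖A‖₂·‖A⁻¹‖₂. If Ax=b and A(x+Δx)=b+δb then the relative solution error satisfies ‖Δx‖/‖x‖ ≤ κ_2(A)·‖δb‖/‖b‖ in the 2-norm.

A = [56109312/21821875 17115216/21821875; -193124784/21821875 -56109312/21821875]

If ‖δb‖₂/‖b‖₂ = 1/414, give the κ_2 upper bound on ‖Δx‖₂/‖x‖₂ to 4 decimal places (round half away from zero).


0.6747

AᵀA = [64712699341056/761910765625 18874274807808/761910765625; 18874274807808/761910765625 5505896818944/761910765625]; tr = 112349753856/1219057225, det = 5308416/48762289
eigenvalues of AᵀA: λ = (tr ± √(tr²−4·det))/2 = 2304/25, 57600/48762289
κ = σ_max/σ_min = (48/5)/(240/6983) = 279.3200
worst-case relative error ≤ 279.3200 × 1/414 = 0.6747


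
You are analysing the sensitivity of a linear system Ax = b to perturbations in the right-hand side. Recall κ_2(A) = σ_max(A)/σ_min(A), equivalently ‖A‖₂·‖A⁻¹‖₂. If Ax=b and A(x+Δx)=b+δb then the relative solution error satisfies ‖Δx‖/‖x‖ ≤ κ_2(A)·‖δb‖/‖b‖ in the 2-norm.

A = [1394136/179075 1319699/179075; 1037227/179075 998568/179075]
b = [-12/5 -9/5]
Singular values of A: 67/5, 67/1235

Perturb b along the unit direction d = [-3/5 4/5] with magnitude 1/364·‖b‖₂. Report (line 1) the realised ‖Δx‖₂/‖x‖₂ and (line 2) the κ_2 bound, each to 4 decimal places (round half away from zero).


0.6786
0.6786

σ_max = 67/5, σ_min = 67/1235
κ = σ_max/σ_min = (67/5)/(67/1235) = 247.0000
κ_2(A)·‖δb‖/‖b‖ = 0.6786
solve Ax = b  →  x = [-0.1621 -0.1544]
‖b‖ = 3.0000, ‖x‖ = 0.2239
δb = ε·‖b‖·d = [-0.0049 0.0066]; solving A·Δx = δb gives ‖Δx‖ = 0.1519
realised ‖Δx‖/‖x‖ = 0.6786
tightness: 0.6786 against a bound of 0.6786; the bound is attained (ratio 1)


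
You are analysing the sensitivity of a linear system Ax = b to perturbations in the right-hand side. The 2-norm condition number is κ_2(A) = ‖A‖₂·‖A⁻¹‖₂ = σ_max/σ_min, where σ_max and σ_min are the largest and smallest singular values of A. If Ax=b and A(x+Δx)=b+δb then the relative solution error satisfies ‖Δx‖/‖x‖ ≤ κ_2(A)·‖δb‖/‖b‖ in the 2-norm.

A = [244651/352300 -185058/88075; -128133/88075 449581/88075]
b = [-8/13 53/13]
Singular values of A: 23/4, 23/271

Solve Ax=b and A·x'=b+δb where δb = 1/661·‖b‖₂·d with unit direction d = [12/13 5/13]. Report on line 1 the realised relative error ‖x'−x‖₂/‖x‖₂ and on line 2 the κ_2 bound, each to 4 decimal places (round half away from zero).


σ_max = 23/4, σ_min = 23/271
κ_2(A) = (23/4) / (23/271) = 67.7500
κ_2(A)·‖δb‖/‖b‖ = 0.1025
solve Ax = b  →  x = [11.1165 3.9670]
2-norm of b is 4.1231; of x, 11.8031
re-solving with b+δb shifts x by Δx of norm 0.0735
relative error = 0.0062
so the bound overstates the realised error by a factor of ≈ 16.4604 (computed from the unrounded values)

0.0062
0.1025


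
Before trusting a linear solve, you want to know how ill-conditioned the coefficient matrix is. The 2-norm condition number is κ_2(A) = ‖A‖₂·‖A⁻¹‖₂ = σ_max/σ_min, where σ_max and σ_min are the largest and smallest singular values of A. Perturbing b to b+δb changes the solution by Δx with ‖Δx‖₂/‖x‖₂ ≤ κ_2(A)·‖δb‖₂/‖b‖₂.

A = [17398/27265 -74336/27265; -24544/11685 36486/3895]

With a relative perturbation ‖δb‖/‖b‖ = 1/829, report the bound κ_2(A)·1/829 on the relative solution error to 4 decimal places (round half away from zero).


0.4813

AᵀA = [1289688100/267616881 -636800000/29735209; -636800000/29735209 2830240900/29735209]; tr = 15920200/159201, det = 10000/159201
eigenvalues of AᵀA: λ = (tr ± √(tr²−4·det))/2 = 100, 100/159201
κ_2(A) = √(λ_max/λ_min) = √(100 / (100/159201)) = 399.0000
κ_2(A)·‖δb‖/‖b‖ = 0.4813


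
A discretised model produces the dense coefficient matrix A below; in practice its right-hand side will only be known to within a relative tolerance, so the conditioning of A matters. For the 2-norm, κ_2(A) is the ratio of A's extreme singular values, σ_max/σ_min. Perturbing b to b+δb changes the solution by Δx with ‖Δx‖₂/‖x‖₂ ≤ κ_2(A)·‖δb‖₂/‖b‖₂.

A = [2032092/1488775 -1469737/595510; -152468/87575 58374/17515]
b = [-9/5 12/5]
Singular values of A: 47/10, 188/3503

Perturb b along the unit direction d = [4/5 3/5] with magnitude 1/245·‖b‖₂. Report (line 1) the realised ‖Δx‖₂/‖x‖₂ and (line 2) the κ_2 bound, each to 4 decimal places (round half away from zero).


from the listed singular values, σ₁ = 47/10, σ_n = 188/3503
κ_2(A) = (47/10) / (188/3503) = 87.5750
perturbation bound = 87.5750·1/245 = 0.3574
solve Ax = b  →  x = [-0.3004 0.5632]
‖b‖₂ = 3.0000 and ‖x‖₂ = 0.6383
with δb = [0.0098 0.0073], A·Δx = δb → ‖Δx‖ = 0.2282
realised ‖Δx‖/‖x‖ = 0.3574
tightness: 0.3574 against a bound of 0.3574; the bound is attained (ratio 1)

0.3574
0.3574


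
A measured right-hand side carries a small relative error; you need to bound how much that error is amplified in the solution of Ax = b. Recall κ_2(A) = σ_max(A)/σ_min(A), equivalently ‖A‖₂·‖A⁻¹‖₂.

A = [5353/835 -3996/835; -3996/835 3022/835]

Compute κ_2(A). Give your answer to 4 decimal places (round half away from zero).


334.0000

AᵀA = [1784905/27889 -1338660/27889; -1338660/27889 1004020/27889]; tr = 2788925/27889, det = 2500/27889
λ_max, λ_min = (2788925/27889 ± √7777823765625/777796321)/2 = 100, 25/27889
σ_max=√100=10, σ_min=√(25/27889)=(5/167) → κ = 334.0000


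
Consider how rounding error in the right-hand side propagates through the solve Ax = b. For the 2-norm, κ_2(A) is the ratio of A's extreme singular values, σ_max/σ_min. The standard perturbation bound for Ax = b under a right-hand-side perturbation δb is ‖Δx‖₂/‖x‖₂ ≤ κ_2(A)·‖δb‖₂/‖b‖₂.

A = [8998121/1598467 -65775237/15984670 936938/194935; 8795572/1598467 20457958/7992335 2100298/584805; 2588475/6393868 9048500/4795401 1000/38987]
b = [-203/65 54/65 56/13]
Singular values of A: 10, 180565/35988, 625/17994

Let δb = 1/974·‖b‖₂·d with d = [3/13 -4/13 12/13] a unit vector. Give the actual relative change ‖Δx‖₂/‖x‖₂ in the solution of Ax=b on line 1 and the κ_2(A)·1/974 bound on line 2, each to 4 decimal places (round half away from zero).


0.0018
0.2956

σ_max = 10, σ_min = 625/17994
κ_2(A) = 10 / (625/17994) = 287.9040
perturbation bound = 287.9040·1/974 = 0.2956
solve Ax = b  →  x = [-50.5398 12.1886 68.9770]
‖b‖₂ = 5.3852 and ‖x‖₂ = 86.3751
re-solving with b+δb shifts x by Δx of norm 0.1592
relative error = 0.0018
tightness: 0.0018 against a bound of 0.2956 (unrounded ratio ≈ 0.0062)


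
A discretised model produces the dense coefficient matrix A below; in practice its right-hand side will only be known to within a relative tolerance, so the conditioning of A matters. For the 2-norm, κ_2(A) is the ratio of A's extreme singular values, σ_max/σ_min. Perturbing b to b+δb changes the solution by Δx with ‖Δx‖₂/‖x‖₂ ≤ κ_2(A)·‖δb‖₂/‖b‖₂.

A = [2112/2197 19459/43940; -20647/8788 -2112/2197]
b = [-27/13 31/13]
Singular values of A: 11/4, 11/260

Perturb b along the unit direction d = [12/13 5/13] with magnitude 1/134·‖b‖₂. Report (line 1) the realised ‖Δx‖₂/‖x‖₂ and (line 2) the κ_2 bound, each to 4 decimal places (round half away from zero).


0.0236
0.4851

from the listed singular values, σ₁ = 11/4, σ_n = 11/260
condition number: (11/4) ÷ (11/260) = 65.0000
κ_2(A)·‖δb‖/‖b‖ = 0.4851
solve Ax = b  →  x = [8.0839 -22.2378]
‖b‖ = 3.1623, ‖x‖ = 23.6615
δb = ε·‖b‖·d = [0.0218 0.0091]; solving A·Δx = δb gives ‖Δx‖ = 0.5578
dividing the unrounded norms, ‖Δx‖/‖x‖ = 0.0236
realised/bound (from unrounded values) ≈ 0.0486


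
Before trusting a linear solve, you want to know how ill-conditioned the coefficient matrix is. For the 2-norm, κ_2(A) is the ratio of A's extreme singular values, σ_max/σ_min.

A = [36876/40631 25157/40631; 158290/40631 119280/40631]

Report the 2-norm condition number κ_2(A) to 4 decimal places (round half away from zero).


form AᵀA = [15714196/982081 11783772/982081; 11783772/982081 8840329/982081] with trace 24554525/982081 and determinant 62500/982081
λ_max, λ_min = (24554525/982081 ± √602679177725625/964483090561)/2 = 25, 2500/982081
so κ_2 = √(25 / (2500/982081)) = 99.1000

99.1000


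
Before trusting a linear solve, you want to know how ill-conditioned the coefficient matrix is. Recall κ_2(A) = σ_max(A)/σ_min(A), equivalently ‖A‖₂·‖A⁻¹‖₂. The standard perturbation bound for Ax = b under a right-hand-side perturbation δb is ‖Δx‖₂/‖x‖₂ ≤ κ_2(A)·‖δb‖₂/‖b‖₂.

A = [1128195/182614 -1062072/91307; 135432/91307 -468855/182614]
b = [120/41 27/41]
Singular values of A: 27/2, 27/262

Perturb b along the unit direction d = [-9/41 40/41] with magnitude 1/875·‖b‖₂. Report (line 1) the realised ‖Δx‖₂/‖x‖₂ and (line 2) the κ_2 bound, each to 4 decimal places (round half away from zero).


0.1497
0.1497

σ_max = 27/2, σ_min = 27/262
κ = σ_max/σ_min = (27/2)/(27/262) = 131.0000
bound on ‖Δx‖/‖x‖: κ·ε = 131.0000·1/875 = 0.1497
solve Ax = b  →  x = [0.1046 -0.1961]
‖b‖₂ = 3.0000 and ‖x‖₂ = 0.2222
re-solving with b+δb shifts x by Δx of norm 0.0333
realised ‖Δx‖/‖x‖ = 0.1497
realised/bound = 1 exactly: the bound is attained for this b and d


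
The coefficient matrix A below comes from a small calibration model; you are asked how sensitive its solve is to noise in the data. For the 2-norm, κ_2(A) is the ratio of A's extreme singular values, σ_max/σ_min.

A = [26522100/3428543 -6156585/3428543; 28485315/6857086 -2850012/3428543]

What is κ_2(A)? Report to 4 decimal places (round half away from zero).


78.7040

M = AᵀA = [305941457025/3968236004 -17206288110/992059001; -17206288110/992059001 3884387481/992059001]. tr(M)=7840951389/96786244, det(M)=102515625/96786244
λ_max, λ_min = (7840951389/96786244 ± √61440830275480779321/9367577027627536)/2 = 81, 1265625/96786244
κ_2(A) = √(λ_max/λ_min) = √(81 / (1265625/96786244)) = 78.7040


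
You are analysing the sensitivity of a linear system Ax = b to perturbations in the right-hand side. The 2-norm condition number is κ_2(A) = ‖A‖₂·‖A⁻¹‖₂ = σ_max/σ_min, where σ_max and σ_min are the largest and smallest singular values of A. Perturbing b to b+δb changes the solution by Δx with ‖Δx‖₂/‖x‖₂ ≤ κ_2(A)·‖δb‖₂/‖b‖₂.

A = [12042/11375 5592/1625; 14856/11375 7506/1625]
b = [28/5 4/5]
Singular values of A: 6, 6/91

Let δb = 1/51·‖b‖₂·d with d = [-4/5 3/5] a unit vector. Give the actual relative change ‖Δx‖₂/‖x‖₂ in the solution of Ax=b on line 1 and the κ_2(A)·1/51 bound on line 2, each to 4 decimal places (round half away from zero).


largest singular value 6, smallest 6/91
κ = σ_max/σ_min = 6/(6/91) = 91.0000
bound on ‖Δx‖/‖x‖: κ·ε = 91.0000·1/51 = 1.7843
solve Ax = b  →  x = [58.4267 -16.3467]
2-norm of b is 5.6569; of x, 60.6703
with δb = [-0.0887 0.0666], A·Δx = δb → ‖Δx‖ = 1.6823
dividing the unrounded norms, ‖Δx‖/‖x‖ = 0.0277
realised/bound (from unrounded values) ≈ 0.0155

0.0277
1.7843


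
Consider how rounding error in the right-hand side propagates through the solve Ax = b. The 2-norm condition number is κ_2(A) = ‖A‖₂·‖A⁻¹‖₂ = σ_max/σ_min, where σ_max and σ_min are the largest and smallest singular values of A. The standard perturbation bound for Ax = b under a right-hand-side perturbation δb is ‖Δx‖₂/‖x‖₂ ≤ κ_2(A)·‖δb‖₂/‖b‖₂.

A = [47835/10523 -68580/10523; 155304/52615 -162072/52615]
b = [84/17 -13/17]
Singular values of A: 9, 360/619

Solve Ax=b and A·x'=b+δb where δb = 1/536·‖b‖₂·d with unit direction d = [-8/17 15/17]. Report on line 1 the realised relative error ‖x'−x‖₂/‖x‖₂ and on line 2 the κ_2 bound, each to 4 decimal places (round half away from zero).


largest singular value 9, smallest 360/619
condition number: 9 ÷ (360/619) = 15.4750
worst-case relative error ≤ 15.4750 × 1/536 = 0.0289
solve Ax = b  →  x = [-3.8600 -3.4506]
‖b‖ = 5.0000, ‖x‖ = 5.1774
Δx = A⁻¹·δb where δb = 1/536·5.0000·d; ‖Δx‖ = 0.0160
dividing the unrounded norms, ‖Δx‖/‖x‖ = 0.0031
realised/bound (from unrounded values) ≈ 0.1073

0.0031
0.0289


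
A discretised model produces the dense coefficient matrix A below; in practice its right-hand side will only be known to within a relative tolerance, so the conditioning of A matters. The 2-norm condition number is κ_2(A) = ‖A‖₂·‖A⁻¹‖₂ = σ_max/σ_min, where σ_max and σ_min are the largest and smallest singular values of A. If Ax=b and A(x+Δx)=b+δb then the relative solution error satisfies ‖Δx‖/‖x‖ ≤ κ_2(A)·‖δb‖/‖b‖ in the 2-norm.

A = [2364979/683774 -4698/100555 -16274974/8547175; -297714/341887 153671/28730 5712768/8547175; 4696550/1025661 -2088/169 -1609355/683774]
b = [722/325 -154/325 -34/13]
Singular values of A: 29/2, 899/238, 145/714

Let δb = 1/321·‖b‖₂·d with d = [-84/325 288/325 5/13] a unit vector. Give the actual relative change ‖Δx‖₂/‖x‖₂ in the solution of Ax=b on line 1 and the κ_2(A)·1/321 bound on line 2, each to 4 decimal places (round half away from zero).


0.0054
0.2224

from the listed singular values, σ₁ = 29/2, σ_n = 145/714
condition number: (29/2) ÷ (145/714) = 71.4000
perturbation bound = 71.4000·1/321 = 0.2224
solve Ax = b  →  x = [-4.2500 0.3310 -8.8947]
‖b‖ = 3.4641, ‖x‖ = 9.8635
with δb = [-0.0028 0.0096 0.0042], A·Δx = δb → ‖Δx‖ = 0.0531
relative error = 0.0054
tightness: 0.0054 against a bound of 0.2224 (unrounded ratio ≈ 0.0242)


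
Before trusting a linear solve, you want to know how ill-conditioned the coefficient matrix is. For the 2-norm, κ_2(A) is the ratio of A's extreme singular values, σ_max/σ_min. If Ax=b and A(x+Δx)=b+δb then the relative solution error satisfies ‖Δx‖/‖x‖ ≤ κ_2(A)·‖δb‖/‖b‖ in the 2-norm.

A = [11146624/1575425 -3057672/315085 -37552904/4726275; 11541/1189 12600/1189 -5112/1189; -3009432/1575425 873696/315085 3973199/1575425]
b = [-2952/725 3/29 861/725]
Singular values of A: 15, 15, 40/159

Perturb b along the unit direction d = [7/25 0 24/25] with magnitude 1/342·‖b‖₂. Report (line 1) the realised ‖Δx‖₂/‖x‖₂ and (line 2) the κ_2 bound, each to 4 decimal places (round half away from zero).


0.1743
0.1743

from the listed singular values, σ₁ = 15, σ_n = 40/159
κ_2(A) = 15 / (40/159) = 59.6250
worst-case relative error ≤ 59.6250 × 1/342 = 0.1743
solve Ax = b  →  x = [-0.1337 0.1951 0.1551]
‖b‖ = 4.2426, ‖x‖ = 0.2828
Δx = A⁻¹·δb where δb = 1/342·4.2426·d; ‖Δx‖ = 0.0493
relative error = 0.1743
realised/bound = 1 exactly: the bound is attained for this b and d


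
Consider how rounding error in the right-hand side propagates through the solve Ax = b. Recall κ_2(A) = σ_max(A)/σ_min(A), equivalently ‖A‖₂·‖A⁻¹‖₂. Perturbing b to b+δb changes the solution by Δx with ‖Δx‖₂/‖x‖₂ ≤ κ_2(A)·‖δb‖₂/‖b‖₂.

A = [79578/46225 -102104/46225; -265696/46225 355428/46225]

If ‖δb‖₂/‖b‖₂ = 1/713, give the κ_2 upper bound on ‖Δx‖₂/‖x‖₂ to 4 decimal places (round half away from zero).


0.2593

form AᵀA = [123083236/3418801 -164097648/3418801; -164097648/3418801 218806864/3418801] with trace 341890100/3418801 and determinant 1000000/3418801
eigenvalues of AᵀA: λ = (tr ± √(tr²−4·det))/2 = 100, 10000/3418801
so κ_2 = √(100 / (10000/3418801)) = 184.9000
perturbation bound = 184.9000·1/713 = 0.2593


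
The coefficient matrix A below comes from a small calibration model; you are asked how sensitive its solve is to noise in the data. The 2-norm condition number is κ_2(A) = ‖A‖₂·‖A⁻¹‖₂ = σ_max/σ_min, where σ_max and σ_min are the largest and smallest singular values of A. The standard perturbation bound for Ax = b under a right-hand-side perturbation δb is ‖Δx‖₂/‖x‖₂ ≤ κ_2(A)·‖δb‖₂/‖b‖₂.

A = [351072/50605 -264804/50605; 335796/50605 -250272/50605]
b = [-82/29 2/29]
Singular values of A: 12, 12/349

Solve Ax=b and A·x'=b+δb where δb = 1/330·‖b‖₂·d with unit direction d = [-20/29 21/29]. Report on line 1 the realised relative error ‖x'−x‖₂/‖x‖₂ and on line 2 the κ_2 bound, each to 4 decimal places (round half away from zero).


0.0043
1.0576

largest singular value 12, smallest 12/349
κ_2(A) = 12 / (12/349) = 349.0000
bound on ‖Δx‖/‖x‖: κ·ε = 349.0000·1/330 = 1.0576
solve Ax = b  →  x = [34.7667 46.6333]
2-norm of b is 2.8284; of x, 58.1669
with δb = [-0.0059 0.0062], A·Δx = δb → ‖Δx‖ = 0.2493
realised ‖Δx‖/‖x‖ = 0.0043
tightness: 0.0043 against a bound of 1.0576 (unrounded ratio ≈ 0.0041)


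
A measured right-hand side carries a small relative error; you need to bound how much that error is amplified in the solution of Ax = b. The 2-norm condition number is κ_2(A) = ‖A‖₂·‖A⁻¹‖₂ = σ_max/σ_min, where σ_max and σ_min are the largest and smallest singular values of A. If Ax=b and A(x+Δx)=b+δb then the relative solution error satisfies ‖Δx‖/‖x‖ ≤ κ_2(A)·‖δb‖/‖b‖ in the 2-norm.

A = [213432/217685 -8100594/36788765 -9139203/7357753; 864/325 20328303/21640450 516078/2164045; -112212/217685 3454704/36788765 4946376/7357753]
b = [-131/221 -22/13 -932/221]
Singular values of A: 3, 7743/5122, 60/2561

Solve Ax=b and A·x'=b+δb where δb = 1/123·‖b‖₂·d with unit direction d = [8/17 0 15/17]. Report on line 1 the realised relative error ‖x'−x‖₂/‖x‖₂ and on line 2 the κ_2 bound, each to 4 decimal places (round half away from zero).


from the listed singular values, σ₁ = 3, σ_n = 60/2561
condition number: 3 ÷ (60/2561) = 128.0500
worst-case relative error ≤ 128.0500 × 1/123 = 1.0411
solve Ax = b  →  x = [-48.1253 150.7010 -64.2253]
‖b‖₂ = 4.5826 and ‖x‖₂ = 170.7388
δb = ε·‖b‖·d = [0.0175 0.0000 0.0329]; solving A·Δx = δb gives ‖Δx‖ = 1.5902
relative error = 0.0093
so the bound overstates the realised error by a factor of ≈ 111.7748 (computed from the unrounded values)

0.0093
1.0411
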